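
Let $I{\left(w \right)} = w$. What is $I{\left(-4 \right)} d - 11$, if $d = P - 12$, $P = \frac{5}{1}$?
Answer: $17$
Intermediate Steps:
$P = 5$ ($P = 5 \cdot 1 = 5$)
$d = -7$ ($d = 5 - 12 = -7$)
$I{\left(-4 \right)} d - 11 = \left(-4\right) \left(-7\right) - 11 = 28 - 11 = 17$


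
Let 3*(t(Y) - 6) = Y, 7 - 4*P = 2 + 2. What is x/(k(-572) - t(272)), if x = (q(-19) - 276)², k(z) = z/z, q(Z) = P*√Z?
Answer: -3655935/4592 + 1242*I*√19/287 ≈ -796.15 + 18.863*I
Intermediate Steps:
P = ¾ (P = 7/4 - (2 + 2)/4 = 7/4 - ¼*4 = 7/4 - 1 = ¾ ≈ 0.75000)
q(Z) = 3*√Z/4
t(Y) = 6 + Y/3
k(z) = 1
x = (-276 + 3*I*√19/4)² (x = (3*√(-19)/4 - 276)² = (3*(I*√19)/4 - 276)² = (3*I*√19/4 - 276)² = (-276 + 3*I*√19/4)² ≈ 76165.0 - 1805.0*I)
x/(k(-572) - t(272)) = (1218645/16 - 414*I*√19)/(1 - (6 + (⅓)*272)) = (1218645/16 - 414*I*√19)/(1 - (6 + 272/3)) = (1218645/16 - 414*I*√19)/(1 - 1*290/3) = (1218645/16 - 414*I*√19)/(1 - 290/3) = (1218645/16 - 414*I*√19)/(-287/3) = (1218645/16 - 414*I*√19)*(-3/287) = -3655935/4592 + 1242*I*√19/287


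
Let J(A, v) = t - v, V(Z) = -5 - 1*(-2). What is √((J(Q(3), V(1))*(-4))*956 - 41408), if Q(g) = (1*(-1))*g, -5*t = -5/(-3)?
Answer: 8*I*√7257/3 ≈ 227.17*I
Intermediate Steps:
V(Z) = -3 (V(Z) = -5 + 2 = -3)
t = -⅓ (t = -(-1)/(-3) = -(-1)*(-1)/3 = -⅕*5/3 = -⅓ ≈ -0.33333)
Q(g) = -g
J(A, v) = -⅓ - v
√((J(Q(3), V(1))*(-4))*956 - 41408) = √(((-⅓ - 1*(-3))*(-4))*956 - 41408) = √(((-⅓ + 3)*(-4))*956 - 41408) = √(((8/3)*(-4))*956 - 41408) = √(-32/3*956 - 41408) = √(-30592/3 - 41408) = √(-154816/3) = 8*I*√7257/3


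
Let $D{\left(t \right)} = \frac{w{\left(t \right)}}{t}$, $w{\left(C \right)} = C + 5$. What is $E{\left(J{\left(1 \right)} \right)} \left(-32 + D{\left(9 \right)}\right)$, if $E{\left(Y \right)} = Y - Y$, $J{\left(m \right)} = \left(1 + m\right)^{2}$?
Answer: $0$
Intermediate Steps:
$w{\left(C \right)} = 5 + C$
$D{\left(t \right)} = \frac{5 + t}{t}$
$E{\left(Y \right)} = 0$
$E{\left(J{\left(1 \right)} \right)} \left(-32 + D{\left(9 \right)}\right) = 0 \left(-32 + \frac{5 + 9}{9}\right) = 0 \left(-32 + \frac{1}{9} \cdot 14\right) = 0 \left(-32 + \frac{14}{9}\right) = 0 \left(- \frac{274}{9}\right) = 0$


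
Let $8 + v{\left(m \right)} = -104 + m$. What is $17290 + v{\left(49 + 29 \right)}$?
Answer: $17256$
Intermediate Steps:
$v{\left(m \right)} = -112 + m$ ($v{\left(m \right)} = -8 + \left(-104 + m\right) = -112 + m$)
$17290 + v{\left(49 + 29 \right)} = 17290 + \left(-112 + \left(49 + 29\right)\right) = 17290 + \left(-112 + 78\right) = 17290 - 34 = 17256$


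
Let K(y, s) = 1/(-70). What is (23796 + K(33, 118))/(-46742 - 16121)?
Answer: -1665719/4400410 ≈ -0.37854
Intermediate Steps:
K(y, s) = -1/70
(23796 + K(33, 118))/(-46742 - 16121) = (23796 - 1/70)/(-46742 - 16121) = (1665719/70)/(-62863) = (1665719/70)*(-1/62863) = -1665719/4400410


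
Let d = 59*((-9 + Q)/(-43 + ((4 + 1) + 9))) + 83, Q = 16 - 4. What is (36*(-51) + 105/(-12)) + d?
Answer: -205071/116 ≈ -1767.9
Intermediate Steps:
Q = 12
d = 2230/29 (d = 59*((-9 + 12)/(-43 + ((4 + 1) + 9))) + 83 = 59*(3/(-43 + (5 + 9))) + 83 = 59*(3/(-43 + 14)) + 83 = 59*(3/(-29)) + 83 = 59*(3*(-1/29)) + 83 = 59*(-3/29) + 83 = -177/29 + 83 = 2230/29 ≈ 76.896)
(36*(-51) + 105/(-12)) + d = (36*(-51) + 105/(-12)) + 2230/29 = (-1836 + 105*(-1/12)) + 2230/29 = (-1836 - 35/4) + 2230/29 = -7379/4 + 2230/29 = -205071/116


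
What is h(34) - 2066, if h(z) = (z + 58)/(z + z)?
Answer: -35099/17 ≈ -2064.6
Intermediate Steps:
h(z) = (58 + z)/(2*z) (h(z) = (58 + z)/((2*z)) = (58 + z)*(1/(2*z)) = (58 + z)/(2*z))
h(34) - 2066 = (1/2)*(58 + 34)/34 - 2066 = (1/2)*(1/34)*92 - 2066 = 23/17 - 2066 = -35099/17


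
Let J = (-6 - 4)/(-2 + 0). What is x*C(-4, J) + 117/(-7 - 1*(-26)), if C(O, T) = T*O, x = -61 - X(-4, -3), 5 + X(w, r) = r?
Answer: 20257/19 ≈ 1066.2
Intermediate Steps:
X(w, r) = -5 + r
x = -53 (x = -61 - (-5 - 3) = -61 - 1*(-8) = -61 + 8 = -53)
J = 5 (J = -10/(-2) = -10*(-½) = 5)
C(O, T) = O*T
x*C(-4, J) + 117/(-7 - 1*(-26)) = -(-212)*5 + 117/(-7 - 1*(-26)) = -53*(-20) + 117/(-7 + 26) = 1060 + 117/19 = 20257/19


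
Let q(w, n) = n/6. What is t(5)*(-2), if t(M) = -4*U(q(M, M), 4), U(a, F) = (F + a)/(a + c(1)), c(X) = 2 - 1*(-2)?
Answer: 8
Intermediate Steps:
c(X) = 4 (c(X) = 2 + 2 = 4)
q(w, n) = n/6 (q(w, n) = n*(⅙) = n/6)
U(a, F) = (F + a)/(4 + a) (U(a, F) = (F + a)/(a + 4) = (F + a)/(4 + a))
t(M) = -4 (t(M) = -4*(4 + M/6)/(4 + M/6) = -4*1 = -4)
t(5)*(-2) = -4*(-2) = 8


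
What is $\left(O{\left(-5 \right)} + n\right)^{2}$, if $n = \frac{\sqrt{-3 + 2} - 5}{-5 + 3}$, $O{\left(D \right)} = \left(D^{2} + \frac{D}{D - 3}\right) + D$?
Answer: $\frac{34209}{64} - \frac{185 i}{8} \approx 534.52 - 23.125 i$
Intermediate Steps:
$O{\left(D \right)} = D + D^{2} + \frac{D}{-3 + D}$ ($O{\left(D \right)} = \left(D^{2} + \frac{D}{-3 + D}\right) + D = D + D^{2} + \frac{D}{-3 + D}$)
$n = \frac{5}{2} - \frac{i}{2}$ ($n = \frac{\sqrt{-1} - 5}{-2} = \left(i - 5\right) \left(- \frac{1}{2}\right) = \left(-5 + i\right) \left(- \frac{1}{2}\right) = \frac{5}{2} - \frac{i}{2} \approx 2.5 - 0.5 i$)
$\left(O{\left(-5 \right)} + n\right)^{2} = \left(- \frac{5 \left(-2 + \left(-5\right)^{2} - -10\right)}{-3 - 5} + \left(\frac{5}{2} - \frac{i}{2}\right)\right)^{2} = \left(- \frac{5 \left(-2 + 25 + 10\right)}{-8} + \left(\frac{5}{2} - \frac{i}{2}\right)\right)^{2} = \left(\left(-5\right) \left(- \frac{1}{8}\right) 33 + \left(\frac{5}{2} - \frac{i}{2}\right)\right)^{2} = \left(\frac{165}{8} + \left(\frac{5}{2} - \frac{i}{2}\right)\right)^{2} = \left(\frac{185}{8} - \frac{i}{2}\right)^{2}$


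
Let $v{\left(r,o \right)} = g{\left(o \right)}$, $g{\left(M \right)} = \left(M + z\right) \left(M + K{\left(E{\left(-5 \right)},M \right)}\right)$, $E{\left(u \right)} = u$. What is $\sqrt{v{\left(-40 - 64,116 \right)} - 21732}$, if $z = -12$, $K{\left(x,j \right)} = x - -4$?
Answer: $2 i \sqrt{2443} \approx 98.853 i$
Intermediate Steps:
$K{\left(x,j \right)} = 4 + x$ ($K{\left(x,j \right)} = x + 4 = 4 + x$)
$g{\left(M \right)} = \left(-1 + M\right) \left(-12 + M\right)$ ($g{\left(M \right)} = \left(M - 12\right) \left(M + \left(4 - 5\right)\right) = \left(-12 + M\right) \left(M - 1\right) = \left(-12 + M\right) \left(-1 + M\right) = \left(-1 + M\right) \left(-12 + M\right)$)
$v{\left(r,o \right)} = 12 + o^{2} - 13 o$
$\sqrt{v{\left(-40 - 64,116 \right)} - 21732} = \sqrt{\left(12 + 116^{2} - 1508\right) - 21732} = \sqrt{\left(12 + 13456 - 1508\right) - 21732} = \sqrt{11960 - 21732} = \sqrt{-9772} = 2 i \sqrt{2443}$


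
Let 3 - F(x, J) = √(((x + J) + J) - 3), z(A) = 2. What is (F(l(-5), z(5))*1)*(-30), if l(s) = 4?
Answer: -90 + 30*√5 ≈ -22.918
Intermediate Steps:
F(x, J) = 3 - √(-3 + x + 2*J) (F(x, J) = 3 - √(((x + J) + J) - 3) = 3 - √(((J + x) + J) - 3) = 3 - √((x + 2*J) - 3) = 3 - √(-3 + x + 2*J))
(F(l(-5), z(5))*1)*(-30) = ((3 - √(-3 + 4 + 2*2))*1)*(-30) = ((3 - √(-3 + 4 + 4))*1)*(-30) = ((3 - √5)*1)*(-30) = (3 - √5)*(-30) = -90 + 30*√5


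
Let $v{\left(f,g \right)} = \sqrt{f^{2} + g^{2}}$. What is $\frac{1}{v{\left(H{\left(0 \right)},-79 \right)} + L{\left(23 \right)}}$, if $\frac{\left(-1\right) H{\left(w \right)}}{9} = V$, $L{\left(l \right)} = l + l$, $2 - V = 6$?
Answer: $- \frac{46}{5421} + \frac{\sqrt{7537}}{5421} \approx 0.0075292$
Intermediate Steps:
$V = -4$ ($V = 2 - 6 = -4$)
$L{\left(l \right)} = 2 l$
$H{\left(w \right)} = 36$ ($H{\left(w \right)} = \left(-9\right) \left(-4\right) = 36$)
$\frac{1}{v{\left(H{\left(0 \right)},-79 \right)} + L{\left(23 \right)}} = \frac{1}{\sqrt{36^{2} + \left(-79\right)^{2}} + 2 \cdot 23} = \frac{1}{\sqrt{1296 + 6241} + 46} = \frac{1}{\sqrt{7537} + 46} = \frac{1}{46 + \sqrt{7537}}$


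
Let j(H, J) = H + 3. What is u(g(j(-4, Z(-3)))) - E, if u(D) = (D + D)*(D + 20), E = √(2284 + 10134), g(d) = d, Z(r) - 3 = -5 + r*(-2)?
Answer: -38 - √12418 ≈ -149.44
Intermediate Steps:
Z(r) = -2 - 2*r (Z(r) = 3 + (-5 + r*(-2)) = 3 + (-5 - 2*r) = -2 - 2*r)
j(H, J) = 3 + H
E = √12418 ≈ 111.44
u(D) = 2*D*(20 + D) (u(D) = (2*D)*(20 + D) = 2*D*(20 + D))
u(g(j(-4, Z(-3)))) - E = 2*(3 - 4)*(20 + (3 - 4)) - √12418 = 2*(-1)*(20 - 1) - √12418 = 2*(-1)*19 - √12418 = -38 - √12418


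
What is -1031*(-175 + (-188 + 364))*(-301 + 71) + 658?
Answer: 237788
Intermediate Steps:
-1031*(-175 + (-188 + 364))*(-301 + 71) + 658 = -1031*(-175 + 176)*(-230) + 658 = -1031*(-230) + 658 = 237130 + 658 = 237788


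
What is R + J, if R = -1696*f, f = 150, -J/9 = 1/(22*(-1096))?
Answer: -6134092791/24112 ≈ -2.5440e+5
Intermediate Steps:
J = 9/24112 (J = -9/(22*(-1096)) = -9/(-24112) = -9*(-1/24112) = 9/24112 ≈ 0.00037326)
R = -254400 (R = -1696*150 = -254400)
R + J = -254400 + 9/24112 = -6134092791/24112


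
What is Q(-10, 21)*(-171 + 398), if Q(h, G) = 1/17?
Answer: 227/17 ≈ 13.353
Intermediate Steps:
Q(h, G) = 1/17
Q(-10, 21)*(-171 + 398) = (-171 + 398)/17 = (1/17)*227 = 227/17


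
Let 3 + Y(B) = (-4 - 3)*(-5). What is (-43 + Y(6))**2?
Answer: 121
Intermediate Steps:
Y(B) = 32 (Y(B) = -3 + (-4 - 3)*(-5) = -3 - 7*(-5) = -3 + 35 = 32)
(-43 + Y(6))**2 = (-43 + 32)**2 = (-11)**2 = 121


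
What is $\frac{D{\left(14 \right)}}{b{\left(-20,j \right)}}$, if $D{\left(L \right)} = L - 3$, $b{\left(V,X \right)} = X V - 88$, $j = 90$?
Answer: $- \frac{11}{1888} \approx -0.0058263$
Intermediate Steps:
$b{\left(V,X \right)} = -88 + V X$ ($b{\left(V,X \right)} = V X - 88 = -88 + V X$)
$D{\left(L \right)} = -3 + L$
$\frac{D{\left(14 \right)}}{b{\left(-20,j \right)}} = \frac{-3 + 14}{-88 - 1800} = \frac{11}{-88 - 1800} = \frac{11}{-1888} = 11 \left(- \frac{1}{1888}\right) = - \frac{11}{1888}$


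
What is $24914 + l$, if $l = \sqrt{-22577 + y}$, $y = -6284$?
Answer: $24914 + 7 i \sqrt{589} \approx 24914.0 + 169.89 i$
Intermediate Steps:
$l = 7 i \sqrt{589}$ ($l = \sqrt{-22577 - 6284} = \sqrt{-28861} = 7 i \sqrt{589} \approx 169.89 i$)
$24914 + l = 24914 + 7 i \sqrt{589}$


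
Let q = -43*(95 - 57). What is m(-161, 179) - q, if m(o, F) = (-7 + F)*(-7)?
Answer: 430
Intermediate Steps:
m(o, F) = 49 - 7*F
q = -1634 (q = -43*38 = -1634)
m(-161, 179) - q = (49 - 7*179) - 1*(-1634) = (49 - 1253) + 1634 = -1204 + 1634 = 430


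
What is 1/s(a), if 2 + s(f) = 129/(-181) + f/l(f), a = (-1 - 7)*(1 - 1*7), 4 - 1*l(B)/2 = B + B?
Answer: -4163/12379 ≈ -0.33630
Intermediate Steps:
l(B) = 8 - 4*B (l(B) = 8 - 2*(B + B) = 8 - 4*B)
a = 48 (a = -8*(1 - 7) = -8*(-6) = 48)
s(f) = -491/181 + f/(8 - 4*f) (s(f) = -2 + (129/(-181) + f/(8 - 4*f)) = -2 + (129*(-1/181) + f/(8 - 4*f)) = -2 + (-129/181 + f/(8 - 4*f)) = -491/181 + f/(8 - 4*f))
1/s(a) = 1/((3928 - 2145*48)/(724*(-2 + 48))) = 1/((1/724)*(3928 - 102960)/46) = 1/((1/724)*(1/46)*(-99032)) = 1/(-12379/4163) = -4163/12379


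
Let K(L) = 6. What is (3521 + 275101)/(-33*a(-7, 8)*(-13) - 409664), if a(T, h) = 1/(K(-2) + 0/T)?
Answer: -557244/819185 ≈ -0.68024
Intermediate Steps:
a(T, h) = ⅙ (a(T, h) = 1/(6 + 0/T) = 1/(6 + 0) = 1/6 = ⅙)
(3521 + 275101)/(-33*a(-7, 8)*(-13) - 409664) = (3521 + 275101)/(-33*⅙*(-13) - 409664) = 278622/(-11/2*(-13) - 409664) = 278622/(143/2 - 409664) = 278622/(-819185/2) = 278622*(-2/819185) = -557244/819185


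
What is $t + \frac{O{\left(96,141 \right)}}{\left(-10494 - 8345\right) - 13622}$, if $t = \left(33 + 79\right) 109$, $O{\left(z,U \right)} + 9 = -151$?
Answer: $\frac{396284048}{32461} \approx 12208.0$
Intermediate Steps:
$O{\left(z,U \right)} = -160$ ($O{\left(z,U \right)} = -9 - 151 = -160$)
$t = 12208$ ($t = 112 \cdot 109 = 12208$)
$t + \frac{O{\left(96,141 \right)}}{\left(-10494 - 8345\right) - 13622} = 12208 - \frac{160}{\left(-10494 - 8345\right) - 13622} = 12208 - \frac{160}{-18839 - 13622} = 12208 - \frac{160}{-32461} = 12208 - - \frac{160}{32461} = 12208 + \frac{160}{32461} = \frac{396284048}{32461}$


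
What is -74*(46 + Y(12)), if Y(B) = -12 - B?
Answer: -1628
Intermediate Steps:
-74*(46 + Y(12)) = -74*(46 + (-12 - 1*12)) = -74*(46 + (-12 - 12)) = -74*(46 - 24) = -74*22 = -1628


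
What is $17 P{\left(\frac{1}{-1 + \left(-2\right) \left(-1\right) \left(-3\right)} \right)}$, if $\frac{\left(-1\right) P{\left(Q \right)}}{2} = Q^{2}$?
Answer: $- \frac{34}{49} \approx -0.69388$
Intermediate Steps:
$P{\left(Q \right)} = - 2 Q^{2}$
$17 P{\left(\frac{1}{-1 + \left(-2\right) \left(-1\right) \left(-3\right)} \right)} = 17 \left(- 2 \left(\frac{1}{-1 + \left(-2\right) \left(-1\right) \left(-3\right)}\right)^{2}\right) = 17 \left(- 2 \left(\frac{1}{-1 + 2 \left(-3\right)}\right)^{2}\right) = 17 \left(- 2 \left(\frac{1}{-1 - 6}\right)^{2}\right) = 17 \left(- 2 \left(\frac{1}{-7}\right)^{2}\right) = 17 \left(- 2 \left(- \frac{1}{7}\right)^{2}\right) = 17 \left(\left(-2\right) \frac{1}{49}\right) = 17 \left(- \frac{2}{49}\right) = - \frac{34}{49}$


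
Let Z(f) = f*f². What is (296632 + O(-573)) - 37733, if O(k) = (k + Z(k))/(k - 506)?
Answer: 467485111/1079 ≈ 4.3326e+5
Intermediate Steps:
Z(f) = f³
O(k) = (k + k³)/(-506 + k) (O(k) = (k + k³)/(k - 506) = (k + k³)/(-506 + k))
(296632 + O(-573)) - 37733 = (296632 + (-573 + (-573)³)/(-506 - 573)) - 37733 = (296632 + (-573 - 188132517)/(-1079)) - 37733 = (296632 - 1/1079*(-188133090)) - 37733 = (296632 + 188133090/1079) - 37733 = 508199018/1079 - 37733 = 467485111/1079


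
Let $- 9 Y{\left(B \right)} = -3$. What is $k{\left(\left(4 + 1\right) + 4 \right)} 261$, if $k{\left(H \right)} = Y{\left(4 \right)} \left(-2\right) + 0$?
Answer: $-174$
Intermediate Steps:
$Y{\left(B \right)} = \frac{1}{3}$ ($Y{\left(B \right)} = \left(- \frac{1}{9}\right) \left(-3\right) = \frac{1}{3}$)
$k{\left(H \right)} = - \frac{2}{3}$ ($k{\left(H \right)} = \frac{1}{3} \left(-2\right) + 0 = - \frac{2}{3} + 0 = - \frac{2}{3}$)
$k{\left(\left(4 + 1\right) + 4 \right)} 261 = \left(- \frac{2}{3}\right) 261 = -174$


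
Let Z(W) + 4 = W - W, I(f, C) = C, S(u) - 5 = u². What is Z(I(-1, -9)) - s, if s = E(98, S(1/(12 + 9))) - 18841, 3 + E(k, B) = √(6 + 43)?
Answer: 18833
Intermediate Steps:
S(u) = 5 + u²
E(k, B) = 4 (E(k, B) = -3 + √(6 + 43) = -3 + √49 = -3 + 7 = 4)
Z(W) = -4 (Z(W) = -4 + (W - W) = -4 + 0 = -4)
s = -18837 (s = 4 - 18841 = -18837)
Z(I(-1, -9)) - s = -4 - 1*(-18837) = -4 + 18837 = 18833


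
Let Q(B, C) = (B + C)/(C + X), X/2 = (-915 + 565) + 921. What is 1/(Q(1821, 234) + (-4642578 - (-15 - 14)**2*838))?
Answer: -1376/7357932281 ≈ -1.8701e-7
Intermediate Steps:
X = 1142 (X = 2*((-915 + 565) + 921) = 2*(-350 + 921) = 2*571 = 1142)
Q(B, C) = (B + C)/(1142 + C) (Q(B, C) = (B + C)/(C + 1142) = (B + C)/(1142 + C))
1/(Q(1821, 234) + (-4642578 - (-15 - 14)**2*838)) = 1/((1821 + 234)/(1142 + 234) + (-4642578 - (-15 - 14)**2*838)) = 1/(2055/1376 + (-4642578 - (-29)**2*838)) = 1/((1/1376)*2055 + (-4642578 - 841*838)) = 1/(2055/1376 + (-4642578 - 1*704758)) = 1/(2055/1376 + (-4642578 - 704758)) = 1/(2055/1376 - 5347336) = 1/(-7357932281/1376) = -1376/7357932281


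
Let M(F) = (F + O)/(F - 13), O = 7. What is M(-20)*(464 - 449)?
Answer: 65/11 ≈ 5.9091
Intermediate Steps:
M(F) = (7 + F)/(-13 + F) (M(F) = (F + 7)/(F - 13) = (7 + F)/(-13 + F))
M(-20)*(464 - 449) = ((7 - 20)/(-13 - 20))*(464 - 449) = (-13/(-33))*15 = -1/33*(-13)*15 = (13/33)*15 = 65/11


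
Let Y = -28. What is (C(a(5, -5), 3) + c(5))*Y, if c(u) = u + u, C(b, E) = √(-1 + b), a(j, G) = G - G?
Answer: -280 - 28*I ≈ -280.0 - 28.0*I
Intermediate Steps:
a(j, G) = 0
c(u) = 2*u
(C(a(5, -5), 3) + c(5))*Y = (√(-1 + 0) + 2*5)*(-28) = (√(-1) + 10)*(-28) = (I + 10)*(-28) = (10 + I)*(-28) = -280 - 28*I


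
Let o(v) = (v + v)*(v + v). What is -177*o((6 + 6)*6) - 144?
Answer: -3670416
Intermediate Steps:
o(v) = 4*v² (o(v) = (2*v)*(2*v) = 4*v²)
-177*o((6 + 6)*6) - 144 = -708*((6 + 6)*6)² - 144 = -708*(12*6)² - 144 = -708*72² - 144 = -708*5184 - 144 = -177*20736 - 144 = -3670272 - 144 = -3670416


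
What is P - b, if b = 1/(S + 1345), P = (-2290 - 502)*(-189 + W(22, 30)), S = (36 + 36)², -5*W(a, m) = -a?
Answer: 16825337459/32645 ≈ 5.1540e+5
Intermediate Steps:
W(a, m) = a/5 (W(a, m) = -(-1)*a/5 = a/5)
S = 5184 (S = 72² = 5184)
P = 2577016/5 (P = (-2290 - 502)*(-189 + (⅕)*22) = -2792*(-189 + 22/5) = -2792*(-923/5) = 2577016/5 ≈ 5.1540e+5)
b = 1/6529 (b = 1/(5184 + 1345) = 1/6529 ≈ 0.00015316)
P - b = 2577016/5 - 1*1/6529 = 2577016/5 - 1/6529 = 16825337459/32645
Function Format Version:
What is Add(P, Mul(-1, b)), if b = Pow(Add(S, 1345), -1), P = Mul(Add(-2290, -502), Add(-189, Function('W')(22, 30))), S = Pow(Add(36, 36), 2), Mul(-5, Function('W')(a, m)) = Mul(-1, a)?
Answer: Rational(16825337459, 32645) ≈ 5.1540e+5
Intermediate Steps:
Function('W')(a, m) = Mul(Rational(1, 5), a) (Function('W')(a, m) = Mul(Rational(-1, 5), Mul(-1, a)) = Mul(Rational(1, 5), a))
S = 5184 (S = Pow(72, 2) = 5184)
P = Rational(2577016, 5) (P = Mul(Add(-2290, -502), Add(-189, Mul(Rational(1, 5), 22))) = Mul(-2792, Add(-189, Rational(22, 5))) = Mul(-2792, Rational(-923, 5)) = Rational(2577016, 5) ≈ 5.1540e+5)
b = Rational(1, 6529) (b = Pow(Add(5184, 1345), -1) = Pow(6529, -1) = Rational(1, 6529) ≈ 0.00015316)
Add(P, Mul(-1, b)) = Add(Rational(2577016, 5), Mul(-1, Rational(1, 6529))) = Add(Rational(2577016, 5), Rational(-1, 6529)) = Rational(16825337459, 32645)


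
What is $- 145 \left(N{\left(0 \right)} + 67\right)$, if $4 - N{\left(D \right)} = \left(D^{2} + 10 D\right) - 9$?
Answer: $-11600$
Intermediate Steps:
$N{\left(D \right)} = 13 - D^{2} - 10 D$ ($N{\left(D \right)} = 4 - \left(\left(D^{2} + 10 D\right) - 9\right) = 4 - \left(-9 + D^{2} + 10 D\right) = 13 - D^{2} - 10 D$)
$- 145 \left(N{\left(0 \right)} + 67\right) = - 145 \left(\left(13 - 0^{2} - 0\right) + 67\right) = - 145 \left(\left(13 - 0 + 0\right) + 67\right) = - 145 \left(\left(13 + 0 + 0\right) + 67\right) = - 145 \left(13 + 67\right) = \left(-145\right) 80 = -11600$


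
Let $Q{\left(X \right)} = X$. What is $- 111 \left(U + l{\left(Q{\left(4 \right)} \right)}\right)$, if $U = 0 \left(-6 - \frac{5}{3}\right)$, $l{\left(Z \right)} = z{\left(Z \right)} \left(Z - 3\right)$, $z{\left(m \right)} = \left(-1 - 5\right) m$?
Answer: $2664$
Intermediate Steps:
$z{\left(m \right)} = - 6 m$
$l{\left(Z \right)} = - 6 Z \left(-3 + Z\right)$ ($l{\left(Z \right)} = - 6 Z \left(Z - 3\right) = - 6 Z \left(-3 + Z\right)$)
$U = 0$ ($U = 0 \left(-6 - \frac{5}{3}\right) = 0 \left(- \frac{23}{3}\right) = 0$)
$- 111 \left(U + l{\left(Q{\left(4 \right)} \right)}\right) = - 111 \left(0 + 6 \cdot 4 \left(3 - 4\right)\right) = - 111 \left(0 + 6 \cdot 4 \left(-1\right)\right) = - 111 \left(0 - 24\right) = \left(-111\right) \left(-24\right) = 2664$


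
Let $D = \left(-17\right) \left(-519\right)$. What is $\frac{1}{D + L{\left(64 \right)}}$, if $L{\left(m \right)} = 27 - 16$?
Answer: $\frac{1}{8834} \approx 0.0001132$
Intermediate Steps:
$L{\left(m \right)} = 11$
$D = 8823$
$\frac{1}{D + L{\left(64 \right)}} = \frac{1}{8823 + 11} = \frac{1}{8834}$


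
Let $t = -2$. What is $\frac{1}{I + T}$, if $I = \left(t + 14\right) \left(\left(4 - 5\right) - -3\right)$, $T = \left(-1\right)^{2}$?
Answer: $\frac{1}{25} \approx 0.04$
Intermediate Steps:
$T = 1$
$I = 24$ ($I = \left(-2 + 14\right) \left(\left(4 - 5\right) - -3\right) = 12 \left(\left(4 - 5\right) + 3\right) = 12 \left(-1 + 3\right) = 12 \cdot 2 = 24$)
$\frac{1}{I + T} = \frac{1}{24 + 1} = \frac{1}{25}$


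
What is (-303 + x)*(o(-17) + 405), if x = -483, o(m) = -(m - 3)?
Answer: -334050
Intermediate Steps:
o(m) = 3 - m (o(m) = -(-3 + m) = 3 - m)
(-303 + x)*(o(-17) + 405) = (-303 - 483)*((3 - 1*(-17)) + 405) = -786*((3 + 17) + 405) = -786*(20 + 405) = -786*425 = -334050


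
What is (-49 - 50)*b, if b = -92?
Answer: 9108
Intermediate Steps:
(-49 - 50)*b = (-49 - 50)*(-92) = -99*(-92) = 9108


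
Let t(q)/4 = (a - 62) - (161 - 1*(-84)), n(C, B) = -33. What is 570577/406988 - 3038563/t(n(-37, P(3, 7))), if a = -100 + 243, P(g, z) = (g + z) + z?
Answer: 309258244189/66746032 ≈ 4633.4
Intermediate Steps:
P(g, z) = g + 2*z
a = 143
t(q) = -656 (t(q) = 4*((143 - 62) - (161 - 1*(-84))) = 4*(81 - (161 + 84)) = 4*(81 - 1*245) = 4*(81 - 245) = 4*(-164) = -656)
570577/406988 - 3038563/t(n(-37, P(3, 7))) = 570577/406988 - 3038563/(-656) = 570577*(1/406988) - 3038563*(-1/656) = 570577/406988 + 3038563/656 = 309258244189/66746032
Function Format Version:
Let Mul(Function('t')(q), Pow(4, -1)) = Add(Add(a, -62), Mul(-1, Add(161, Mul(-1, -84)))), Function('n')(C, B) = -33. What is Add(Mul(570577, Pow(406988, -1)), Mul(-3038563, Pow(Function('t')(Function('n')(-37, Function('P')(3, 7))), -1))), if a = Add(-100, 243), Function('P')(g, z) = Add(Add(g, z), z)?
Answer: Rational(309258244189, 66746032) ≈ 4633.4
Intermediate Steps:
Function('P')(g, z) = Add(g, Mul(2, z))
a = 143
Function('t')(q) = -656 (Function('t')(q) = Mul(4, Add(Add(143, -62), Mul(-1, Add(161, Mul(-1, -84))))) = Mul(4, Add(81, Mul(-1, Add(161, 84)))) = Mul(4, Add(81, Mul(-1, 245))) = Mul(4, Add(81, -245)) = Mul(4, -164) = -656)
Add(Mul(570577, Pow(406988, -1)), Mul(-3038563, Pow(Function('t')(Function('n')(-37, Function('P')(3, 7))), -1))) = Add(Mul(570577, Pow(406988, -1)), Mul(-3038563, Pow(-656, -1))) = Add(Mul(570577, Rational(1, 406988)), Mul(-3038563, Rational(-1, 656))) = Add(Rational(570577, 406988), Rational(3038563, 656)) = Rational(309258244189, 66746032)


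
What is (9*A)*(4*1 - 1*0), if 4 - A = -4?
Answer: 288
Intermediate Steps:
A = 8 (A = 4 - 1*(-4) = 4 + 4 = 8)
(9*A)*(4*1 - 1*0) = (9*8)*(4*1 - 1*0) = 72*(4 + 0) = 72*4 = 288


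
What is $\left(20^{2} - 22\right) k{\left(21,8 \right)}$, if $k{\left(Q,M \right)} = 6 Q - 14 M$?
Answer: $5292$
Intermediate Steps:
$k{\left(Q,M \right)} = - 14 M + 6 Q$
$\left(20^{2} - 22\right) k{\left(21,8 \right)} = \left(20^{2} - 22\right) \left(\left(-14\right) 8 + 6 \cdot 21\right) = \left(400 - 22\right) \left(-112 + 126\right) = 378 \cdot 14 = 5292$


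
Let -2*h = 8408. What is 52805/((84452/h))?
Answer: -55498055/21113 ≈ -2628.6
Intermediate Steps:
h = -4204 (h = -½*8408 = -4204)
52805/((84452/h)) = 52805/((84452/(-4204))) = 52805/((84452*(-1/4204))) = 52805/(-21113/1051) = 52805*(-1051/21113) = -55498055/21113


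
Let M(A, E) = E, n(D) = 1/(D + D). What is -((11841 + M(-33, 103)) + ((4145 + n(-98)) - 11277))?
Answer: -943151/196 ≈ -4812.0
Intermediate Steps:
n(D) = 1/(2*D)
-((11841 + M(-33, 103)) + ((4145 + n(-98)) - 11277)) = -((11841 + 103) + ((4145 + (½)/(-98)) - 11277)) = -(11944 + ((4145 + (½)*(-1/98)) - 11277)) = -(11944 + ((4145 - 1/196) - 11277)) = -(11944 + (812419/196 - 11277)) = -(11944 - 1397873/196) = -1*943151/196 = -943151/196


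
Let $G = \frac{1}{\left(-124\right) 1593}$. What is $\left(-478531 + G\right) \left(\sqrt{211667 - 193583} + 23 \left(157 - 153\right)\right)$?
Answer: $- \frac{2174079266339}{49383} - \frac{94525185493 \sqrt{4521}}{98766} \approx -1.0838 \cdot 10^{8}$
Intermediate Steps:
$G = - \frac{1}{197532}$ ($G = \frac{1}{-197532} = - \frac{1}{197532} \approx -5.0625 \cdot 10^{-6}$)
$\left(-478531 + G\right) \left(\sqrt{211667 - 193583} + 23 \left(157 - 153\right)\right) = \left(-478531 - \frac{1}{197532}\right) \left(\sqrt{211667 - 193583} + 23 \left(157 - 153\right)\right) = - \frac{94525185493 \left(\sqrt{18084} + 23 \cdot 4\right)}{197532} = - \frac{94525185493 \left(2 \sqrt{4521} + 92\right)}{197532} = - \frac{94525185493 \left(92 + 2 \sqrt{4521}\right)}{197532} = - \frac{2174079266339}{49383} - \frac{94525185493 \sqrt{4521}}{98766}$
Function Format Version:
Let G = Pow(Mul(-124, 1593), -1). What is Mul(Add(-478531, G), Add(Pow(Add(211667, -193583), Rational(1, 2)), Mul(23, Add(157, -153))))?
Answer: Add(Rational(-2174079266339, 49383), Mul(Rational(-94525185493, 98766), Pow(4521, Rational(1, 2)))) ≈ -1.0838e+8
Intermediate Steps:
G = Rational(-1, 197532) (G = Pow(-197532, -1) = Rational(-1, 197532) ≈ -5.0625e-6)
Mul(Add(-478531, G), Add(Pow(Add(211667, -193583), Rational(1, 2)), Mul(23, Add(157, -153)))) = Mul(Add(-478531, Rational(-1, 197532)), Add(Pow(Add(211667, -193583), Rational(1, 2)), Mul(23, Add(157, -153)))) = Mul(Rational(-94525185493, 197532), Add(Pow(18084, Rational(1, 2)), Mul(23, 4))) = Mul(Rational(-94525185493, 197532), Add(Mul(2, Pow(4521, Rational(1, 2))), 92)) = Mul(Rational(-94525185493, 197532), Add(92, Mul(2, Pow(4521, Rational(1, 2))))) = Add(Rational(-2174079266339, 49383), Mul(Rational(-94525185493, 98766), Pow(4521, Rational(1, 2))))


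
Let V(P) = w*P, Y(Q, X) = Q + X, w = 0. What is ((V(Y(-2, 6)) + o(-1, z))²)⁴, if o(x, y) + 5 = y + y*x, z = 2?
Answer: 390625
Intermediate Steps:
V(P) = 0 (V(P) = 0*P = 0)
o(x, y) = -5 + y + x*y (o(x, y) = -5 + (y + y*x) = -5 + (y + x*y) = -5 + y + x*y)
((V(Y(-2, 6)) + o(-1, z))²)⁴ = ((0 + (-5 + 2 - 1*2))²)⁴ = ((0 + (-5 + 2 - 2))²)⁴ = ((0 - 5)²)⁴ = ((-5)²)⁴ = 25⁴ = 390625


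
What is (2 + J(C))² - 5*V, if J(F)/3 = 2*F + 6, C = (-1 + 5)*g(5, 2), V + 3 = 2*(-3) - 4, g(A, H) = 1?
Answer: 2001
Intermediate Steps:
V = -13 (V = -3 + (2*(-3) - 4) = -3 + (-6 - 4) = -3 - 10 = -13)
C = 4 (C = (-1 + 5)*1 = 4*1 = 4)
J(F) = 18 + 6*F (J(F) = 3*(2*F + 6) = 3*(6 + 2*F) = 18 + 6*F)
(2 + J(C))² - 5*V = (2 + (18 + 6*4))² - 5*(-13) = (2 + (18 + 24))² + 65 = (2 + 42)² + 65 = 44² + 65 = 1936 + 65 = 2001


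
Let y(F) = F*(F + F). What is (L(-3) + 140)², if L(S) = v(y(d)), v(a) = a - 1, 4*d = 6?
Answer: 82369/4 ≈ 20592.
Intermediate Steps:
d = 3/2 (d = (¼)*6 = 3/2 ≈ 1.5000)
y(F) = 2*F² (y(F) = F*(2*F) = 2*F²)
v(a) = -1 + a
L(S) = 7/2 (L(S) = -1 + 2*(3/2)² = -1 + 2*(9/4) = -1 + 9/2 = 7/2)
(L(-3) + 140)² = (7/2 + 140)² = (287/2)² = 82369/4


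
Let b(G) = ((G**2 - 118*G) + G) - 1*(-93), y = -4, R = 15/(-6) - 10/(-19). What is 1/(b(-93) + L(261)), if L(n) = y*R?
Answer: 19/372987 ≈ 5.0940e-5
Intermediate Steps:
R = -75/38 (R = 15*(-1/6) - 10*(-1/19) = -5/2 + 10/19 = -75/38 ≈ -1.9737)
b(G) = 93 + G**2 - 117*G (b(G) = (G**2 - 117*G) + 93 = 93 + G**2 - 117*G)
L(n) = 150/19 (L(n) = -4*(-75/38) = 150/19)
1/(b(-93) + L(261)) = 1/((93 + (-93)**2 - 117*(-93)) + 150/19) = 1/((93 + 8649 + 10881) + 150/19) = 1/(19623 + 150/19) = 1/(372987/19) = 19/372987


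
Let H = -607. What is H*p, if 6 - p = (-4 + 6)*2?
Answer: -1214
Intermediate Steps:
p = 2 (p = 6 - (-4 + 6)*2 = 6 - 2*2 = 6 - 1*4 = 6 - 4 = 2)
H*p = -607*2 = -1214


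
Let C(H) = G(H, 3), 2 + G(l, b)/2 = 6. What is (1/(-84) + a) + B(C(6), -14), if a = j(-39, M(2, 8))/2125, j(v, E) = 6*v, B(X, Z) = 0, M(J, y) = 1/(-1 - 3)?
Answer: -21781/178500 ≈ -0.12202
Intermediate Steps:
G(l, b) = 8 (G(l, b) = -4 + 2*6 = -4 + 12 = 8)
C(H) = 8
M(J, y) = -1/4 (M(J, y) = 1/(-4) = -1/4)
a = -234/2125 (a = (6*(-39))/2125 = -234*1/2125 = -234/2125 ≈ -0.11012)
(1/(-84) + a) + B(C(6), -14) = (1/(-84) - 234/2125) + 0 = (-1/84 - 234/2125) + 0 = -21781/178500 + 0 = -21781/178500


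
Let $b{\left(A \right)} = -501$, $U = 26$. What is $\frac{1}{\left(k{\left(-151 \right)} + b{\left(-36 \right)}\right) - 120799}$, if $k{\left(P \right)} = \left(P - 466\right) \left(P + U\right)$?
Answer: $- \frac{1}{44175} \approx -2.2637 \cdot 10^{-5}$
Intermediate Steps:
$k{\left(P \right)} = \left(-466 + P\right) \left(26 + P\right)$ ($k{\left(P \right)} = \left(P - 466\right) \left(P + 26\right) = \left(-466 + P\right) \left(26 + P\right)$)
$\frac{1}{\left(k{\left(-151 \right)} + b{\left(-36 \right)}\right) - 120799} = \frac{1}{\left(\left(-12116 + \left(-151\right)^{2} - -66440\right) - 501\right) - 120799} = \frac{1}{\left(\left(-12116 + 22801 + 66440\right) - 501\right) - 120799} = \frac{1}{\left(77125 - 501\right) - 120799} = \frac{1}{76624 - 120799} = \frac{1}{-44175} = - \frac{1}{44175}$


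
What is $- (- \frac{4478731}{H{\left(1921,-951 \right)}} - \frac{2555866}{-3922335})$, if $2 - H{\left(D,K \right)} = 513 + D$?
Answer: $- \frac{17573299222997}{9539118720} \approx -1842.2$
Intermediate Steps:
$H{\left(D,K \right)} = -511 - D$ ($H{\left(D,K \right)} = 2 - \left(513 + D\right) = -511 - D$)
$- (- \frac{4478731}{H{\left(1921,-951 \right)}} - \frac{2555866}{-3922335}) = - (- \frac{4478731}{-511 - 1921} - \frac{2555866}{-3922335}) = - (- \frac{4478731}{-511 - 1921} - - \frac{2555866}{3922335}) = - (- \frac{4478731}{-2432} + \frac{2555866}{3922335}) = - (\left(-4478731\right) \left(- \frac{1}{2432}\right) + \frac{2555866}{3922335}) = - (\frac{4478731}{2432} + \frac{2555866}{3922335}) = \left(-1\right) \frac{17573299222997}{9539118720} = - \frac{17573299222997}{9539118720}$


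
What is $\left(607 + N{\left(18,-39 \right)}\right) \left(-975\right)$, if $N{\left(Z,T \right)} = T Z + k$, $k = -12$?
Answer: $104325$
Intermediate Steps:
$N{\left(Z,T \right)} = -12 + T Z$ ($N{\left(Z,T \right)} = T Z - 12 = -12 + T Z$)
$\left(607 + N{\left(18,-39 \right)}\right) \left(-975\right) = \left(607 - 714\right) \left(-975\right) = \left(-107\right) \left(-975\right) = 104325$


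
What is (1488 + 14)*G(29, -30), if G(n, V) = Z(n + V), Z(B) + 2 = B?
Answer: -4506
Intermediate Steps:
Z(B) = -2 + B
G(n, V) = -2 + V + n (G(n, V) = -2 + (n + V) = -2 + (V + n) = -2 + V + n)
(1488 + 14)*G(29, -30) = (1488 + 14)*(-2 - 30 + 29) = 1502*(-3) = -4506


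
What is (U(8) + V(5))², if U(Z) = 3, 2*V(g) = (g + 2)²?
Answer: 3025/4 ≈ 756.25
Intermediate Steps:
V(g) = (2 + g)²/2 (V(g) = (g + 2)²/2 = (2 + g)²/2)
(U(8) + V(5))² = (3 + (2 + 5)²/2)² = (3 + (½)*7²)² = (3 + (½)*49)² = (3 + 49/2)² = (55/2)² = 3025/4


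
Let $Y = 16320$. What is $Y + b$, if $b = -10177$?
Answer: $6143$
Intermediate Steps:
$Y + b = 16320 - 10177 = 6143$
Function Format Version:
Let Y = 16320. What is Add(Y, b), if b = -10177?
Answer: 6143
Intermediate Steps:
Add(Y, b) = Add(16320, -10177) = 6143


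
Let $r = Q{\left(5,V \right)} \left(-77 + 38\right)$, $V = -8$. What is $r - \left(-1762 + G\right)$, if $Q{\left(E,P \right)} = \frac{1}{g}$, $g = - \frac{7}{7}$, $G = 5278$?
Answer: $-3477$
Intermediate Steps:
$g = -1$ ($g = \left(-7\right) \frac{1}{7} = -1$)
$Q{\left(E,P \right)} = -1$ ($Q{\left(E,P \right)} = \frac{1}{-1} = -1$)
$r = 39$ ($r = - (-77 + 38) = \left(-1\right) \left(-39\right) = 39$)
$r - \left(-1762 + G\right) = 39 - \left(-1762 + 5278\right) = 39 - 3516 = -3477$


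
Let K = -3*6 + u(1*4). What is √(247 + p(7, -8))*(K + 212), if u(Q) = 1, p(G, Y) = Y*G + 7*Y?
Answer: 585*√15 ≈ 2265.7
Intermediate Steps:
p(G, Y) = 7*Y + G*Y (p(G, Y) = G*Y + 7*Y = 7*Y + G*Y)
K = -17 (K = -3*6 + 1 = -18 + 1 = -17)
√(247 + p(7, -8))*(K + 212) = √(247 - 8*(7 + 7))*(-17 + 212) = √(247 - 8*14)*195 = √(247 - 112)*195 = √135*195 = (3*√15)*195 = 585*√15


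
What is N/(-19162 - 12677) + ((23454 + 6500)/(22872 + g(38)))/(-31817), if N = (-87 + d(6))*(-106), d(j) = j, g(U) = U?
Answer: -1043254160471/3868053619555 ≈ -0.26971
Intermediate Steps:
N = 8586 (N = (-87 + 6)*(-106) = -81*(-106) = 8586)
N/(-19162 - 12677) + ((23454 + 6500)/(22872 + g(38)))/(-31817) = 8586/(-19162 - 12677) + ((23454 + 6500)/(22872 + 38))/(-31817) = 8586/(-31839) + (29954/22910)*(-1/31817) = 8586*(-1/31839) + (29954*(1/22910))*(-1/31817) = -2862/10613 + (14977/11455)*(-1/31817) = -2862/10613 - 14977/364463735 = -1043254160471/3868053619555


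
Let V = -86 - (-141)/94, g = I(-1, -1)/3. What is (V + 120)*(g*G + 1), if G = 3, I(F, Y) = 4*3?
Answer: 923/2 ≈ 461.50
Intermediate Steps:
I(F, Y) = 12
g = 4 (g = 12/3 = 12*(1/3) = 4)
V = -169/2 (V = -86 - (-141)/94 = -86 - 1*(-3/2) = -86 + 3/2 = -169/2 ≈ -84.500)
(V + 120)*(g*G + 1) = (-169/2 + 120)*(4*3 + 1) = 71*(12 + 1)/2 = (71/2)*13 = 923/2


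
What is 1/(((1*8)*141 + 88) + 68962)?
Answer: 1/70178 ≈ 1.4249e-5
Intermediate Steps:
1/(((1*8)*141 + 88) + 68962) = 1/((8*141 + 88) + 68962) = 1/((1128 + 88) + 68962) = 1/(1216 + 68962) = 1/70178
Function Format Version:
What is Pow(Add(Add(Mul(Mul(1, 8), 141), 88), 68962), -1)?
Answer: Rational(1, 70178) ≈ 1.4249e-5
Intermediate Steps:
Pow(Add(Add(Mul(Mul(1, 8), 141), 88), 68962), -1) = Pow(Add(Add(Mul(8, 141), 88), 68962), -1) = Pow(Add(Add(1128, 88), 68962), -1) = Pow(Add(1216, 68962), -1) = Pow(70178, -1) = Rational(1, 70178)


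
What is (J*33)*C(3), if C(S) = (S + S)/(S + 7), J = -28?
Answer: -2772/5 ≈ -554.40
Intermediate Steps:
C(S) = 2*S/(7 + S) (C(S) = (2*S)/(7 + S) = 2*S/(7 + S))
(J*33)*C(3) = (-28*33)*(2*3/(7 + 3)) = -1848*3/10 = -924*⅗ = -2772/5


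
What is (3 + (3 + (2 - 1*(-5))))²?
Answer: 169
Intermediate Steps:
(3 + (3 + (2 - 1*(-5))))² = (3 + (3 + (2 + 5)))² = (3 + (3 + 7))² = (3 + 10)² = 13² = 169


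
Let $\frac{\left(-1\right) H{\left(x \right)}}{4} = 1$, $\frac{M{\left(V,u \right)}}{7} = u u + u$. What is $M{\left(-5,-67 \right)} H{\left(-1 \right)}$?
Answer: $-123816$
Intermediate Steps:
$M{\left(V,u \right)} = 7 u + 7 u^{2}$ ($M{\left(V,u \right)} = 7 \left(u u + u\right) = 7 \left(u^{2} + u\right) = 7 \left(u + u^{2}\right) = 7 u + 7 u^{2}$)
$H{\left(x \right)} = -4$ ($H{\left(x \right)} = \left(-4\right) 1 = -4$)
$M{\left(-5,-67 \right)} H{\left(-1 \right)} = 7 \left(-67\right) \left(1 - 67\right) \left(-4\right) = 7 \left(-67\right) \left(-66\right) \left(-4\right) = 30954 \left(-4\right) = -123816$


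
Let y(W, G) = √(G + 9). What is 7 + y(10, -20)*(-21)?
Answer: 7 - 21*I*√11 ≈ 7.0 - 69.649*I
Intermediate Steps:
y(W, G) = √(9 + G)
7 + y(10, -20)*(-21) = 7 + √(9 - 20)*(-21) = 7 + √(-11)*(-21) = 7 + (I*√11)*(-21) = 7 - 21*I*√11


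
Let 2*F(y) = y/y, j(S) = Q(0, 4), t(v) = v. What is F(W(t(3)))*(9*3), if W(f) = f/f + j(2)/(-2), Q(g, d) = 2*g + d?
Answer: 27/2 ≈ 13.500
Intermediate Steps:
Q(g, d) = d + 2*g
j(S) = 4 (j(S) = 4 + 2*0 = 4 + 0 = 4)
W(f) = -1 (W(f) = f/f + 4/(-2) = 1 + 4*(-1/2) = 1 - 2 = -1)
F(y) = 1/2 (F(y) = (y/y)/2 = (1/2)*1 = 1/2)
F(W(t(3)))*(9*3) = (9*3)/2 = (1/2)*27 = 27/2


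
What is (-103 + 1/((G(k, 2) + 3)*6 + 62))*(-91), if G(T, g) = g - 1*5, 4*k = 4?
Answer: 581035/62 ≈ 9371.5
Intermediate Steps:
k = 1 (k = (1/4)*4 = 1)
G(T, g) = -5 + g (G(T, g) = g - 5 = -5 + g)
(-103 + 1/((G(k, 2) + 3)*6 + 62))*(-91) = (-103 + 1/(((-5 + 2) + 3)*6 + 62))*(-91) = (-103 + 1/((-3 + 3)*6 + 62))*(-91) = (-103 + 1/(0*6 + 62))*(-91) = (-103 + 1/(0 + 62))*(-91) = (-103 + 1/62)*(-91) = -6385/62*(-91) = 581035/62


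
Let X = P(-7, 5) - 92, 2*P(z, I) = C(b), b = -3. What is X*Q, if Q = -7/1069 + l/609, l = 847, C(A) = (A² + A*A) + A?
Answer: -10878530/93003 ≈ -116.97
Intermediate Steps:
C(A) = A + 2*A² (C(A) = (A² + A²) + A = 2*A² + A = A + 2*A²)
P(z, I) = 15/2 (P(z, I) = (-3*(1 + 2*(-3)))/2 = (-3*(1 - 6))/2 = (-3*(-5))/2 = (½)*15 = 15/2)
X = -169/2 (X = 15/2 - 92 = -169/2 ≈ -84.500)
Q = 128740/93003 (Q = -7/1069 + 847/609 = -7*1/1069 + 847*(1/609) = -7/1069 + 121/87 = 128740/93003 ≈ 1.3843)
X*Q = -169/2*128740/93003 = -10878530/93003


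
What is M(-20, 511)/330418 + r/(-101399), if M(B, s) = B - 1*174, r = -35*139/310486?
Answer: -277549485443/472842725138366 ≈ -0.00058698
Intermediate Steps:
r = -4865/310486 (r = -4865*1/310486 = -4865/310486 ≈ -0.015669)
M(B, s) = -174 + B (M(B, s) = B - 174 = -174 + B)
M(-20, 511)/330418 + r/(-101399) = (-174 - 20)/330418 - 4865/310486/(-101399) = -194*1/330418 - 4865/310486*(-1/101399) = -97/165209 + 4865/31482969914 = -277549485443/472842725138366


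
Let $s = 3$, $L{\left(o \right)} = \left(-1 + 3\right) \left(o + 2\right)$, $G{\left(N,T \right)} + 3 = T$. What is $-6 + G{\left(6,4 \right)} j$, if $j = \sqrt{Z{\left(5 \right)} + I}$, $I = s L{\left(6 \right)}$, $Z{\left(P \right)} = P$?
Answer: $-6 + \sqrt{53} \approx 1.2801$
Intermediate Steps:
$G{\left(N,T \right)} = -3 + T$
$L{\left(o \right)} = 4 + 2 o$ ($L{\left(o \right)} = 2 \left(2 + o\right) = 4 + 2 o$)
$I = 48$ ($I = 3 \left(4 + 2 \cdot 6\right) = 3 \left(4 + 12\right) = 3 \cdot 16 = 48$)
$j = \sqrt{53}$ ($j = \sqrt{5 + 48} = \sqrt{53} \approx 7.2801$)
$-6 + G{\left(6,4 \right)} j = -6 + \left(-3 + 4\right) \sqrt{53} = -6 + 1 \sqrt{53} = -6 + \sqrt{53}$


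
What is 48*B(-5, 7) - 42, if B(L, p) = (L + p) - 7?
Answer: -282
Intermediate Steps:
B(L, p) = -7 + L + p
48*B(-5, 7) - 42 = 48*(-7 - 5 + 7) - 42 = 48*(-5) - 42 = -240 - 42 = -282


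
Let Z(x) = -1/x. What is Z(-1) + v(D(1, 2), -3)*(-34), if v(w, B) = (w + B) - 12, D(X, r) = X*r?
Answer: 443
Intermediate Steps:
v(w, B) = -12 + B + w (v(w, B) = (B + w) - 12 = -12 + B + w)
Z(-1) + v(D(1, 2), -3)*(-34) = -1/(-1) + (-12 - 3 + 1*2)*(-34) = -1*(-1) + (-12 - 3 + 2)*(-34) = 1 - 13*(-34) = 1 + 442 = 443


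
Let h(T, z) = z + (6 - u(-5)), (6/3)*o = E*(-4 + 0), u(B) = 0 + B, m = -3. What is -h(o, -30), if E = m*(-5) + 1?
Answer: 19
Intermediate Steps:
u(B) = B
E = 16 (E = -3*(-5) + 1 = 15 + 1 = 16)
o = -32 (o = (16*(-4 + 0))/2 = (16*(-4))/2 = (½)*(-64) = -32)
h(T, z) = 11 + z (h(T, z) = z + (6 - 1*(-5)) = z + (6 + 5) = z + 11 = 11 + z)
-h(o, -30) = -(11 - 30) = -1*(-19) = 19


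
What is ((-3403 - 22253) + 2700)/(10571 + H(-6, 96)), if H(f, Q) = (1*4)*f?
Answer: -22956/10547 ≈ -2.1765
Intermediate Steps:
H(f, Q) = 4*f
((-3403 - 22253) + 2700)/(10571 + H(-6, 96)) = ((-3403 - 22253) + 2700)/(10571 + 4*(-6)) = (-25656 + 2700)/(10571 - 24) = -22956/10547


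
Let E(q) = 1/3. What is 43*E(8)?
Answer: 43/3 ≈ 14.333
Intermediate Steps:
E(q) = ⅓
43*E(8) = 43*(⅓) = 43/3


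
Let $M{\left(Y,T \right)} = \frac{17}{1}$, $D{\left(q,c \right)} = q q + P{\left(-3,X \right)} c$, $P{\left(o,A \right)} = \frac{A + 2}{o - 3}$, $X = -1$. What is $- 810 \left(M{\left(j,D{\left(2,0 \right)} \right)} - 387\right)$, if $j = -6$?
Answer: $299700$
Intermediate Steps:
$P{\left(o,A \right)} = \frac{2 + A}{-3 + o}$
$D{\left(q,c \right)} = q^{2} - \frac{c}{6}$ ($D{\left(q,c \right)} = q q + \frac{2 - 1}{-3 - 3} c = q^{2} + \frac{1}{-6} \cdot 1 c = q^{2} + \left(- \frac{1}{6}\right) 1 c = q^{2} - \frac{c}{6}$)
$M{\left(Y,T \right)} = 17$ ($M{\left(Y,T \right)} = 17 \cdot 1 = 17$)
$- 810 \left(M{\left(j,D{\left(2,0 \right)} \right)} - 387\right) = - 810 \left(17 - 387\right) = \left(-810\right) \left(-370\right) = 299700$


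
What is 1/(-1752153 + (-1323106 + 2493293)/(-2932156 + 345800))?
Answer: -2586356/4531692594655 ≈ -5.7073e-7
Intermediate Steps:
1/(-1752153 + (-1323106 + 2493293)/(-2932156 + 345800)) = 1/(-1752153 + 1170187/(-2586356)) = 1/(-1752153 + 1170187*(-1/2586356)) = 1/(-1752153 - 1170187/2586356) = 1/(-4531692594655/2586356) = -2586356/4531692594655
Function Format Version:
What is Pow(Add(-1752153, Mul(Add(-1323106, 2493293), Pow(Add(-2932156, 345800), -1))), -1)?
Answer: Rational(-2586356, 4531692594655) ≈ -5.7073e-7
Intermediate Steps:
Pow(Add(-1752153, Mul(Add(-1323106, 2493293), Pow(Add(-2932156, 345800), -1))), -1) = Pow(Add(-1752153, Mul(1170187, Pow(-2586356, -1))), -1) = Pow(Add(-1752153, Mul(1170187, Rational(-1, 2586356))), -1) = Pow(Add(-1752153, Rational(-1170187, 2586356)), -1) = Pow(Rational(-4531692594655, 2586356), -1) = Rational(-2586356, 4531692594655)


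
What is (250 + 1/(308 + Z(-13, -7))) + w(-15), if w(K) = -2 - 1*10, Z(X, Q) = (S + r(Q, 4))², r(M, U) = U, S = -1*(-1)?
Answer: 79255/333 ≈ 238.00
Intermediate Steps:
S = 1
Z(X, Q) = 25 (Z(X, Q) = (1 + 4)² = 5² = 25)
w(K) = -12 (w(K) = -2 - 10 = -12)
(250 + 1/(308 + Z(-13, -7))) + w(-15) = (250 + 1/(308 + 25)) - 12 = (250 + 1/333) - 12 = 83251/333 - 12 = 79255/333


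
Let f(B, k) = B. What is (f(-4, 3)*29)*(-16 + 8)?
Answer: 928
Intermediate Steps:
(f(-4, 3)*29)*(-16 + 8) = (-4*29)*(-16 + 8) = -116*(-8) = 928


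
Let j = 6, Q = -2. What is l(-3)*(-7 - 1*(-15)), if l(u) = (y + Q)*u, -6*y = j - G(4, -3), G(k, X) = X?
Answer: 84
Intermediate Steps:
y = -3/2 (y = -(6 - 1*(-3))/6 = -(6 + 3)/6 = -1/6*9 = -3/2 ≈ -1.5000)
l(u) = -7*u/2 (l(u) = (-3/2 - 2)*u = -7*u/2)
l(-3)*(-7 - 1*(-15)) = (-7/2*(-3))*(-7 - 1*(-15)) = 21*(-7 + 15)/2 = (21/2)*8 = 84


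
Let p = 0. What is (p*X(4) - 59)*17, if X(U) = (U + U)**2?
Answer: -1003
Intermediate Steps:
X(U) = 4*U**2 (X(U) = (2*U)**2 = 4*U**2)
(p*X(4) - 59)*17 = (0*(4*4**2) - 59)*17 = (0*(4*16) - 59)*17 = (0*64 - 59)*17 = (0 - 59)*17 = -59*17 = -1003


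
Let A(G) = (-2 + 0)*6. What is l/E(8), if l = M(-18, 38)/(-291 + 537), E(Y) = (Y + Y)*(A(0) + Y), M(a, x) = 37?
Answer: -37/15744 ≈ -0.0023501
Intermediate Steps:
A(G) = -12 (A(G) = -2*6 = -12)
E(Y) = 2*Y*(-12 + Y) (E(Y) = (Y + Y)*(-12 + Y) = (2*Y)*(-12 + Y) = 2*Y*(-12 + Y))
l = 37/246 (l = 37/(-291 + 537) = 37/246 ≈ 0.15041)
l/E(8) = 37/(246*((2*8*(-12 + 8)))) = 37/(246*((2*8*(-4)))) = (37/246)/(-64) = (37/246)*(-1/64) = -37/15744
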